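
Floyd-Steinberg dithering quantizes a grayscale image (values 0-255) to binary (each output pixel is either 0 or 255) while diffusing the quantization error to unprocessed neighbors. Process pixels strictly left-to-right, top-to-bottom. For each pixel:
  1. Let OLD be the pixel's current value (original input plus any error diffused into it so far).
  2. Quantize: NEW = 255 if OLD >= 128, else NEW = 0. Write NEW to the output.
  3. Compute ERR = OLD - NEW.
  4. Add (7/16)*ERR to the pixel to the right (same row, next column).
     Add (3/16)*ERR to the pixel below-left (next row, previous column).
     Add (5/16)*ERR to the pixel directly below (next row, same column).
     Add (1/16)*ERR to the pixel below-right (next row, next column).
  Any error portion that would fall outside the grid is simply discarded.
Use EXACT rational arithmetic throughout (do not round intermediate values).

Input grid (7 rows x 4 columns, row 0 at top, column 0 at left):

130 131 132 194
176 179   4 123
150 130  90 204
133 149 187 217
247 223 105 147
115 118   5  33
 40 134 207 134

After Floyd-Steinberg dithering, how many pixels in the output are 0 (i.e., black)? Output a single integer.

(0,0): OLD=130 → NEW=255, ERR=-125
(0,1): OLD=1221/16 → NEW=0, ERR=1221/16
(0,2): OLD=42339/256 → NEW=255, ERR=-22941/256
(0,3): OLD=634037/4096 → NEW=255, ERR=-410443/4096
(1,0): OLD=38719/256 → NEW=255, ERR=-26561/256
(1,1): OLD=272057/2048 → NEW=255, ERR=-250183/2048
(1,2): OLD=-5994451/65536 → NEW=0, ERR=-5994451/65536
(1,3): OLD=48305355/1048576 → NEW=0, ERR=48305355/1048576
(2,0): OLD=3102211/32768 → NEW=0, ERR=3102211/32768
(2,1): OLD=114933585/1048576 → NEW=0, ERR=114933585/1048576
(2,2): OLD=231468853/2097152 → NEW=0, ERR=231468853/2097152
(2,3): OLD=8756617217/33554432 → NEW=255, ERR=200237057/33554432
(3,0): OLD=3072524243/16777216 → NEW=255, ERR=-1205665837/16777216
(3,1): OLD=47895493389/268435456 → NEW=255, ERR=-20555547891/268435456
(3,2): OLD=841638802163/4294967296 → NEW=255, ERR=-253577858317/4294967296
(3,3): OLD=13739281370917/68719476736 → NEW=255, ERR=-3784185196763/68719476736
(4,0): OLD=902737011479/4294967296 → NEW=255, ERR=-192479649001/4294967296
(4,1): OLD=5631628954309/34359738368 → NEW=255, ERR=-3130104329531/34359738368
(4,2): OLD=34726255787301/1099511627776 → NEW=0, ERR=34726255787301/1099511627776
(4,3): OLD=2461484391570067/17592186044416 → NEW=255, ERR=-2024523049756013/17592186044416
(5,0): OLD=46132419648487/549755813888 → NEW=0, ERR=46132419648487/549755813888
(5,1): OLD=2275819112812593/17592186044416 → NEW=255, ERR=-2210188328513487/17592186044416
(5,2): OLD=-592563297470155/8796093022208 → NEW=0, ERR=-592563297470155/8796093022208
(5,3): OLD=-8574207089313771/281474976710656 → NEW=0, ERR=-8574207089313771/281474976710656
(6,0): OLD=12009621226643699/281474976710656 → NEW=0, ERR=12009621226643699/281474976710656
(6,1): OLD=477468354675963861/4503599627370496 → NEW=0, ERR=477468354675963861/4503599627370496
(6,2): OLD=15763868254672719299/72057594037927936 → NEW=255, ERR=-2610818224998904381/72057594037927936
(6,3): OLD=120386490435128027477/1152921504606846976 → NEW=0, ERR=120386490435128027477/1152921504606846976
Output grid:
  Row 0: #.##  (1 black, running=1)
  Row 1: ##..  (2 black, running=3)
  Row 2: ...#  (3 black, running=6)
  Row 3: ####  (0 black, running=6)
  Row 4: ##.#  (1 black, running=7)
  Row 5: .#..  (3 black, running=10)
  Row 6: ..#.  (3 black, running=13)

Answer: 13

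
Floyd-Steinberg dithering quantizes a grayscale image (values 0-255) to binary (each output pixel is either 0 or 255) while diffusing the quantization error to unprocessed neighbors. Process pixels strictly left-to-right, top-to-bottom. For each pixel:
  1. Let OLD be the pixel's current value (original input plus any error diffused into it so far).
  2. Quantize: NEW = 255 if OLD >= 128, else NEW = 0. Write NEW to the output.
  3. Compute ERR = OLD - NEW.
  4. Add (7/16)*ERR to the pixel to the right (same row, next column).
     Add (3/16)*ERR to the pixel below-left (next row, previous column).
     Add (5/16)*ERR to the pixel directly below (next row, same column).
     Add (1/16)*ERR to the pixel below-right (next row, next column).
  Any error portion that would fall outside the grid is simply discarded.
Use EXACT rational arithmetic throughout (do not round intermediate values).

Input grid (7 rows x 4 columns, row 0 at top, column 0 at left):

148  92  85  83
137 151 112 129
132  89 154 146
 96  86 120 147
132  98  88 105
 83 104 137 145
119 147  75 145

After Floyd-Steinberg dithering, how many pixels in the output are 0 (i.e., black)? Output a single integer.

(0,0): OLD=148 → NEW=255, ERR=-107
(0,1): OLD=723/16 → NEW=0, ERR=723/16
(0,2): OLD=26821/256 → NEW=0, ERR=26821/256
(0,3): OLD=527715/4096 → NEW=255, ERR=-516765/4096
(1,0): OLD=28681/256 → NEW=0, ERR=28681/256
(1,1): OLD=465087/2048 → NEW=255, ERR=-57153/2048
(1,2): OLD=7320363/65536 → NEW=0, ERR=7320363/65536
(1,3): OLD=152033821/1048576 → NEW=255, ERR=-115353059/1048576
(2,0): OLD=5301157/32768 → NEW=255, ERR=-3054683/32768
(2,1): OLD=70716647/1048576 → NEW=0, ERR=70716647/1048576
(2,2): OLD=411126915/2097152 → NEW=255, ERR=-123646845/2097152
(2,3): OLD=3114140183/33554432 → NEW=0, ERR=3114140183/33554432
(3,0): OLD=1334013397/16777216 → NEW=0, ERR=1334013397/16777216
(3,1): OLD=33549352779/268435456 → NEW=0, ERR=33549352779/268435456
(3,2): OLD=763950390197/4294967296 → NEW=255, ERR=-331266270283/4294967296
(3,3): OLD=9522720166771/68719476736 → NEW=255, ERR=-8000746400909/68719476736
(4,0): OLD=774304813169/4294967296 → NEW=255, ERR=-320911847311/4294967296
(4,1): OLD=3259891315027/34359738368 → NEW=0, ERR=3259891315027/34359738368
(4,2): OLD=100480595140723/1099511627776 → NEW=0, ERR=100480595140723/1099511627776
(4,3): OLD=1825679823383573/17592186044416 → NEW=0, ERR=1825679823383573/17592186044416
(5,0): OLD=42572932605345/549755813888 → NEW=0, ERR=42572932605345/549755813888
(5,1): OLD=3166479368008967/17592186044416 → NEW=255, ERR=-1319528073317113/17592186044416
(5,2): OLD=1390935210338827/8796093022208 → NEW=255, ERR=-852068510324213/8796093022208
(5,3): OLD=39621001117675571/281474976710656 → NEW=255, ERR=-32155117943541709/281474976710656
(6,0): OLD=36348607225471925/281474976710656 → NEW=255, ERR=-35427511835745355/281474976710656
(6,1): OLD=248473081010688579/4503599627370496 → NEW=0, ERR=248473081010688579/4503599627370496
(6,2): OLD=3081090885430247013/72057594037927936 → NEW=0, ERR=3081090885430247013/72057594037927936
(6,3): OLD=140602558161695200195/1152921504606846976 → NEW=0, ERR=140602558161695200195/1152921504606846976
Output grid:
  Row 0: #..#  (2 black, running=2)
  Row 1: .#.#  (2 black, running=4)
  Row 2: #.#.  (2 black, running=6)
  Row 3: ..##  (2 black, running=8)
  Row 4: #...  (3 black, running=11)
  Row 5: .###  (1 black, running=12)
  Row 6: #...  (3 black, running=15)

Answer: 15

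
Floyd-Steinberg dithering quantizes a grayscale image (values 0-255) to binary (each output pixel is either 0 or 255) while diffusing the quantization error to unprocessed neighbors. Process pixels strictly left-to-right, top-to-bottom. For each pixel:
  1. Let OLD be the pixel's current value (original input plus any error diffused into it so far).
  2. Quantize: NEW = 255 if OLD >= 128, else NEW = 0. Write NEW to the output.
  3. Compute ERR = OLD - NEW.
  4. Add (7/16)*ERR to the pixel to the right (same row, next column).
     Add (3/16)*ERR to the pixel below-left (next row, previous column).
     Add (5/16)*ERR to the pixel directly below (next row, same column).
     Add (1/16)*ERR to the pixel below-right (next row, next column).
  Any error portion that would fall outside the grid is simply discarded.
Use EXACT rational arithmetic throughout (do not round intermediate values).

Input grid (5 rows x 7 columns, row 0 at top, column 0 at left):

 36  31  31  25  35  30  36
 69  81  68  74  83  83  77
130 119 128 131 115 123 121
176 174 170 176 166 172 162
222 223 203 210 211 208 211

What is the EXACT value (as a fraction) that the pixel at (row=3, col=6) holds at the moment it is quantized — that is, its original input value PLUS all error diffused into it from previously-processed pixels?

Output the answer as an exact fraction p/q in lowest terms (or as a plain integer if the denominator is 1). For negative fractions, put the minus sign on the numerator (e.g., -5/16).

(0,0): OLD=36 → NEW=0, ERR=36
(0,1): OLD=187/4 → NEW=0, ERR=187/4
(0,2): OLD=3293/64 → NEW=0, ERR=3293/64
(0,3): OLD=48651/1024 → NEW=0, ERR=48651/1024
(0,4): OLD=913997/16384 → NEW=0, ERR=913997/16384
(0,5): OLD=14262299/262144 → NEW=0, ERR=14262299/262144
(0,6): OLD=250831037/4194304 → NEW=0, ERR=250831037/4194304
(1,0): OLD=5697/64 → NEW=0, ERR=5697/64
(1,1): OLD=74983/512 → NEW=255, ERR=-55577/512
(1,2): OLD=793299/16384 → NEW=0, ERR=793299/16384
(1,3): OLD=8107207/65536 → NEW=0, ERR=8107207/65536
(1,4): OLD=703490341/4194304 → NEW=255, ERR=-366057179/4194304
(1,5): OLD=2567547861/33554432 → NEW=0, ERR=2567547861/33554432
(1,6): OLD=71170711003/536870912 → NEW=255, ERR=-65731371557/536870912
(2,0): OLD=1126109/8192 → NEW=255, ERR=-962851/8192
(2,1): OLD=12661231/262144 → NEW=0, ERR=12661231/262144
(2,2): OLD=757794509/4194304 → NEW=255, ERR=-311753011/4194304
(2,3): OLD=4154104677/33554432 → NEW=0, ERR=4154104677/33554432
(2,4): OLD=44015067013/268435456 → NEW=255, ERR=-24435974267/268435456
(2,5): OLD=675812710375/8589934592 → NEW=0, ERR=675812710375/8589934592
(2,6): OLD=16759584870593/137438953472 → NEW=0, ERR=16759584870593/137438953472
(3,0): OLD=622125037/4194304 → NEW=255, ERR=-447422483/4194304
(3,1): OLD=4064822345/33554432 → NEW=0, ERR=4064822345/33554432
(3,2): OLD=60667321307/268435456 → NEW=255, ERR=-7783719973/268435456
(3,3): OLD=193583068965/1073741824 → NEW=255, ERR=-80221096155/1073741824
(3,4): OLD=17503617937389/137438953472 → NEW=0, ERR=17503617937389/137438953472
(3,5): OLD=296294939066871/1099511627776 → NEW=255, ERR=15919473983991/1099511627776
(3,6): OLD=3718257878835049/17592186044416 → NEW=255, ERR=-767749562491031/17592186044416
Target (3,6): original=162, with diffused error = 3718257878835049/17592186044416

Answer: 3718257878835049/17592186044416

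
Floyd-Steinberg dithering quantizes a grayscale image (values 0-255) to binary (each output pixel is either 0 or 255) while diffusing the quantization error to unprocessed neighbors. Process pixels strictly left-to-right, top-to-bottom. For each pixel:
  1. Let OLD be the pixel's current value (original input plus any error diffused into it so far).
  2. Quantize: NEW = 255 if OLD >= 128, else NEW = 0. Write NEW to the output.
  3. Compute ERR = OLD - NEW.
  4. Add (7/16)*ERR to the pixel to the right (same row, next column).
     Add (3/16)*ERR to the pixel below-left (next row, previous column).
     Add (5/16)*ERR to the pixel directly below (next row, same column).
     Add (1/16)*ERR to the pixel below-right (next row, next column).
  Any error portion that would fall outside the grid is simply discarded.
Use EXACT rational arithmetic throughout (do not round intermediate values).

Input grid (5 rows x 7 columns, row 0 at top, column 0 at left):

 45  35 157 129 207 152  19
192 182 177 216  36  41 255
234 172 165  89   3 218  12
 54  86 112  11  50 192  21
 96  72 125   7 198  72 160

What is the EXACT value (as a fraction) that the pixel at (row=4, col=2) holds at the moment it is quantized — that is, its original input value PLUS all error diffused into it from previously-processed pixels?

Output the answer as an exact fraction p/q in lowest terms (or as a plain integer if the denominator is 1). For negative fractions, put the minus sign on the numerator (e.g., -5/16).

Answer: 59328069201977/549755813888

Derivation:
(0,0): OLD=45 → NEW=0, ERR=45
(0,1): OLD=875/16 → NEW=0, ERR=875/16
(0,2): OLD=46317/256 → NEW=255, ERR=-18963/256
(0,3): OLD=395643/4096 → NEW=0, ERR=395643/4096
(0,4): OLD=16335453/65536 → NEW=255, ERR=-376227/65536
(0,5): OLD=156749963/1048576 → NEW=255, ERR=-110636917/1048576
(0,6): OLD=-455691315/16777216 → NEW=0, ERR=-455691315/16777216
(1,0): OLD=55377/256 → NEW=255, ERR=-9903/256
(1,1): OLD=350391/2048 → NEW=255, ERR=-171849/2048
(1,2): OLD=9087875/65536 → NEW=255, ERR=-7623805/65536
(1,3): OLD=49698503/262144 → NEW=255, ERR=-17148217/262144
(1,4): OLD=-136894603/16777216 → NEW=0, ERR=-136894603/16777216
(1,5): OLD=-133374971/134217728 → NEW=0, ERR=-133374971/134217728
(1,6): OLD=514285527467/2147483648 → NEW=255, ERR=-33322802773/2147483648
(2,0): OLD=6756045/32768 → NEW=255, ERR=-1599795/32768
(2,1): OLD=105055519/1048576 → NEW=0, ERR=105055519/1048576
(2,2): OLD=2599959581/16777216 → NEW=255, ERR=-1678230499/16777216
(2,3): OLD=2146667381/134217728 → NEW=0, ERR=2146667381/134217728
(2,4): OLD=3406663237/1073741824 → NEW=0, ERR=3406663237/1073741824
(2,5): OLD=7409955334359/34359738368 → NEW=255, ERR=-1351777949481/34359738368
(2,6): OLD=-5565344094127/549755813888 → NEW=0, ERR=-5565344094127/549755813888
(3,0): OLD=965169021/16777216 → NEW=0, ERR=965169021/16777216
(3,1): OLD=16196143673/134217728 → NEW=0, ERR=16196143673/134217728
(3,2): OLD=153324531451/1073741824 → NEW=255, ERR=-120479633669/1073741824
(3,3): OLD=-166424735411/4294967296 → NEW=0, ERR=-166424735411/4294967296
(3,4): OLD=15207284630397/549755813888 → NEW=0, ERR=15207284630397/549755813888
(3,5): OLD=836103398006599/4398046511104 → NEW=255, ERR=-285398462324921/4398046511104
(3,6): OLD=-915686949842151/70368744177664 → NEW=0, ERR=-915686949842151/70368744177664
(4,0): OLD=293353622067/2147483648 → NEW=255, ERR=-254254708173/2147483648
(4,1): OLD=1390473531799/34359738368 → NEW=0, ERR=1390473531799/34359738368
(4,2): OLD=59328069201977/549755813888 → NEW=0, ERR=59328069201977/549755813888
Target (4,2): original=125, with diffused error = 59328069201977/549755813888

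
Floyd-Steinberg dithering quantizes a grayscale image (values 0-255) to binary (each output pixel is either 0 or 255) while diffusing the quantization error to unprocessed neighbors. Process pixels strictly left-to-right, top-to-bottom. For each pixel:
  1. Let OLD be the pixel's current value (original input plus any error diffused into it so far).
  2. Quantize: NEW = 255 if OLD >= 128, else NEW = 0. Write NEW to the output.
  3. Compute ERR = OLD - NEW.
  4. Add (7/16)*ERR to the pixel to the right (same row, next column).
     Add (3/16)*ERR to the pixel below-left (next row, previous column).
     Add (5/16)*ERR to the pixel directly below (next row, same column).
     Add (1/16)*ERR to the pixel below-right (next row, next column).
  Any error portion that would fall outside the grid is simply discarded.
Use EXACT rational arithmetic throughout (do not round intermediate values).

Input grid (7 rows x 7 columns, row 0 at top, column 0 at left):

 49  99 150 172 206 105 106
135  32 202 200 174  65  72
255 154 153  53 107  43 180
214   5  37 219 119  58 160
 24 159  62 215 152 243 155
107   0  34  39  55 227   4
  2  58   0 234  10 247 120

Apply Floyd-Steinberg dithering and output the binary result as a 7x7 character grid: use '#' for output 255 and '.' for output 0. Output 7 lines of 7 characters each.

(0,0): OLD=49 → NEW=0, ERR=49
(0,1): OLD=1927/16 → NEW=0, ERR=1927/16
(0,2): OLD=51889/256 → NEW=255, ERR=-13391/256
(0,3): OLD=610775/4096 → NEW=255, ERR=-433705/4096
(0,4): OLD=10464481/65536 → NEW=255, ERR=-6247199/65536
(0,5): OLD=66370087/1048576 → NEW=0, ERR=66370087/1048576
(0,6): OLD=2242975505/16777216 → NEW=255, ERR=-2035214575/16777216
(1,0): OLD=44261/256 → NEW=255, ERR=-21019/256
(1,1): OLD=55235/2048 → NEW=0, ERR=55235/2048
(1,2): OLD=12132479/65536 → NEW=255, ERR=-4579201/65536
(1,3): OLD=30198675/262144 → NEW=0, ERR=30198675/262144
(1,4): OLD=3353104345/16777216 → NEW=255, ERR=-925085735/16777216
(1,5): OLD=4288692393/134217728 → NEW=0, ERR=4288692393/134217728
(1,6): OLD=111726457543/2147483648 → NEW=0, ERR=111726457543/2147483648
(2,0): OLD=7680785/32768 → NEW=255, ERR=-675055/32768
(2,1): OLD=141749067/1048576 → NEW=255, ERR=-125637813/1048576
(2,2): OLD=1711777697/16777216 → NEW=0, ERR=1711777697/16777216
(2,3): OLD=15962783193/134217728 → NEW=0, ERR=15962783193/134217728
(2,4): OLD=166422301033/1073741824 → NEW=255, ERR=-107381864087/1073741824
(2,5): OLD=533986442595/34359738368 → NEW=0, ERR=533986442595/34359738368
(2,6): OLD=112729973454053/549755813888 → NEW=255, ERR=-27457759087387/549755813888
(3,0): OLD=3105401985/16777216 → NEW=255, ERR=-1172788095/16777216
(3,1): OLD=-6064329747/134217728 → NEW=0, ERR=-6064329747/134217728
(3,2): OLD=68642202071/1073741824 → NEW=0, ERR=68642202071/1073741824
(3,3): OLD=1167201568465/4294967296 → NEW=255, ERR=71984907985/4294967296
(3,4): OLD=57959430271105/549755813888 → NEW=0, ERR=57959430271105/549755813888
(3,5): OLD=410627765459347/4398046511104 → NEW=0, ERR=410627765459347/4398046511104
(3,6): OLD=13103433327798349/70368744177664 → NEW=255, ERR=-4840596437505971/70368744177664
(4,0): OLD=-13564905489/2147483648 → NEW=0, ERR=-13564905489/2147483648
(4,1): OLD=5144834018595/34359738368 → NEW=255, ERR=-3616899265245/34359738368
(4,2): OLD=19924487312109/549755813888 → NEW=0, ERR=19924487312109/549755813888
(4,3): OLD=1142862425171775/4398046511104 → NEW=255, ERR=21360564840255/4398046511104
(4,4): OLD=7234773060942797/35184372088832 → NEW=255, ERR=-1737241821709363/35184372088832
(4,5): OLD=275019530857757837/1125899906842624 → NEW=255, ERR=-12084945387111283/1125899906842624
(4,6): OLD=2425510144217043691/18014398509481984 → NEW=255, ERR=-2168161475700862229/18014398509481984
(5,0): OLD=46887981851161/549755813888 → NEW=0, ERR=46887981851161/549755813888
(5,1): OLD=47582388934835/4398046511104 → NEW=0, ERR=47582388934835/4398046511104
(5,2): OLD=1561856052819093/35184372088832 → NEW=0, ERR=1561856052819093/35184372088832
(5,3): OLD=14902952434810953/281474976710656 → NEW=0, ERR=14902952434810953/281474976710656
(5,4): OLD=1099329363160489155/18014398509481984 → NEW=0, ERR=1099329363160489155/18014398509481984
(5,5): OLD=32381426528887653395/144115188075855872 → NEW=255, ERR=-4367946430455593965/144115188075855872
(5,6): OLD=-109625585013919115331/2305843009213693952 → NEW=0, ERR=-109625585013919115331/2305843009213693952
(6,0): OLD=2159003929206273/70368744177664 → NEW=0, ERR=2159003929206273/70368744177664
(6,1): OLD=99594611209966069/1125899906842624 → NEW=0, ERR=99594611209966069/1125899906842624
(6,2): OLD=1138075767705866559/18014398509481984 → NEW=0, ERR=1138075767705866559/18014398509481984
(6,3): OLD=42139520780552981025/144115188075855872 → NEW=255, ERR=5390147821209733665/144115188075855872
(6,4): OLD=12411138965285133427/288230376151711744 → NEW=0, ERR=12411138965285133427/288230376151711744
(6,5): OLD=9270117043474823718863/36893488147419103232 → NEW=255, ERR=-137722434117047605297/36893488147419103232
(6,6): OLD=59983199116915183686841/590295810358705651712 → NEW=0, ERR=59983199116915183686841/590295810358705651712
Row 0: ..###.#
Row 1: #.#.#..
Row 2: ##..#.#
Row 3: #..#..#
Row 4: .#.####
Row 5: .....#.
Row 6: ...#.#.

Answer: ..###.#
#.#.#..
##..#.#
#..#..#
.#.####
.....#.
...#.#.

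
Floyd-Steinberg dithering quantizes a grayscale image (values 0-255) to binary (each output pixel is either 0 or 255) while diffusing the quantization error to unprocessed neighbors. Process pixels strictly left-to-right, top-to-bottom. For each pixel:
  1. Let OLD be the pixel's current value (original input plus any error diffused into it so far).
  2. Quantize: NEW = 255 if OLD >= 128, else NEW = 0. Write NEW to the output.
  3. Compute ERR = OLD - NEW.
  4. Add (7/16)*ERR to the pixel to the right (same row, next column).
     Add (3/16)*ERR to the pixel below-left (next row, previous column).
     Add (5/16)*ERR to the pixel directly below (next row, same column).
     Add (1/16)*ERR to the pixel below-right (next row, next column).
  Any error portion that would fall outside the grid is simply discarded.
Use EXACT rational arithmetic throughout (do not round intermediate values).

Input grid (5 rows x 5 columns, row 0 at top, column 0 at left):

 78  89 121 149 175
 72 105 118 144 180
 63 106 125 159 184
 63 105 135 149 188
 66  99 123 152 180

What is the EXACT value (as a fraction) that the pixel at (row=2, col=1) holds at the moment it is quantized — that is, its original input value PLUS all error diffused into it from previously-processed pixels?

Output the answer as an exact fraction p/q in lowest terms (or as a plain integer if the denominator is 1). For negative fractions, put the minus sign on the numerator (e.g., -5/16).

(0,0): OLD=78 → NEW=0, ERR=78
(0,1): OLD=985/8 → NEW=0, ERR=985/8
(0,2): OLD=22383/128 → NEW=255, ERR=-10257/128
(0,3): OLD=233353/2048 → NEW=0, ERR=233353/2048
(0,4): OLD=7367871/32768 → NEW=255, ERR=-987969/32768
(1,0): OLD=15291/128 → NEW=0, ERR=15291/128
(1,1): OLD=190045/1024 → NEW=255, ERR=-71075/1024
(1,2): OLD=3003233/32768 → NEW=0, ERR=3003233/32768
(1,3): OLD=27399661/131072 → NEW=255, ERR=-6023699/131072
(1,4): OLD=330496679/2097152 → NEW=255, ERR=-204277081/2097152
(2,0): OLD=1430607/16384 → NEW=0, ERR=1430607/16384
(2,1): OLD=77155221/524288 → NEW=255, ERR=-56538219/524288
Target (2,1): original=106, with diffused error = 77155221/524288

Answer: 77155221/524288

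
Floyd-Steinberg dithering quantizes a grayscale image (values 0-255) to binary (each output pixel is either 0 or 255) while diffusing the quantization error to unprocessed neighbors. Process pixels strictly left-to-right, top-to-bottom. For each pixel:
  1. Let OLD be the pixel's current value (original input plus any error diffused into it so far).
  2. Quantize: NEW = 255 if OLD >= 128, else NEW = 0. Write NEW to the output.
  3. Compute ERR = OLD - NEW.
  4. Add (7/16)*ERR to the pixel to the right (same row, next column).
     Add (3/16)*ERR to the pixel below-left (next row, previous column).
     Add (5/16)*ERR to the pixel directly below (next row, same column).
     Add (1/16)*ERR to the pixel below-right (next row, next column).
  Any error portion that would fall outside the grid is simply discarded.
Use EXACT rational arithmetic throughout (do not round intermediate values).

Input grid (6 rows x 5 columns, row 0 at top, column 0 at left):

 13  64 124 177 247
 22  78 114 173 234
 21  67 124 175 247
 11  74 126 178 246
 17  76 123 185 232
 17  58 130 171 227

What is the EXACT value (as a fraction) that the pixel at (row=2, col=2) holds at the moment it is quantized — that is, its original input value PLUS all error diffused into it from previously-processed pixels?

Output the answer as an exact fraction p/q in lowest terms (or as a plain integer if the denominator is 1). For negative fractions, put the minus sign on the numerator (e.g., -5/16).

(0,0): OLD=13 → NEW=0, ERR=13
(0,1): OLD=1115/16 → NEW=0, ERR=1115/16
(0,2): OLD=39549/256 → NEW=255, ERR=-25731/256
(0,3): OLD=544875/4096 → NEW=255, ERR=-499605/4096
(0,4): OLD=12690157/65536 → NEW=255, ERR=-4021523/65536
(1,0): OLD=10017/256 → NEW=0, ERR=10017/256
(1,1): OLD=202471/2048 → NEW=0, ERR=202471/2048
(1,2): OLD=7033843/65536 → NEW=0, ERR=7033843/65536
(1,3): OLD=43005111/262144 → NEW=255, ERR=-23841609/262144
(1,4): OLD=702170693/4194304 → NEW=255, ERR=-367376827/4194304
(2,0): OLD=1696221/32768 → NEW=0, ERR=1696221/32768
(2,1): OLD=150062927/1048576 → NEW=255, ERR=-117323953/1048576
(2,2): OLD=1639380397/16777216 → NEW=0, ERR=1639380397/16777216
Target (2,2): original=124, with diffused error = 1639380397/16777216

Answer: 1639380397/16777216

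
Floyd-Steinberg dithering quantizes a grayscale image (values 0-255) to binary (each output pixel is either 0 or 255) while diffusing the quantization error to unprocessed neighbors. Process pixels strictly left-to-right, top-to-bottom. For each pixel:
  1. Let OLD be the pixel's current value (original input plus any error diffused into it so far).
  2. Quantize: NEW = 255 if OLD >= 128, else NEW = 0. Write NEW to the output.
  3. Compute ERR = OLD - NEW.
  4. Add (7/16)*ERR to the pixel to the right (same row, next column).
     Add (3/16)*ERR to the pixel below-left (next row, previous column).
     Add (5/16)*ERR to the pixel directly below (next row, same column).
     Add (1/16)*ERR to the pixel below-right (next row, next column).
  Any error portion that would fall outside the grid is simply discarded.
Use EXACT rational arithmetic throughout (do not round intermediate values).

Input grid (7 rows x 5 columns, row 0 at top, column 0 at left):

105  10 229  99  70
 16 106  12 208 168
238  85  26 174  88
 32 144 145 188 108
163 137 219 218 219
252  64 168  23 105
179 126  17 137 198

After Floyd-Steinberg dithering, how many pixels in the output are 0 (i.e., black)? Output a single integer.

(0,0): OLD=105 → NEW=0, ERR=105
(0,1): OLD=895/16 → NEW=0, ERR=895/16
(0,2): OLD=64889/256 → NEW=255, ERR=-391/256
(0,3): OLD=402767/4096 → NEW=0, ERR=402767/4096
(0,4): OLD=7406889/65536 → NEW=0, ERR=7406889/65536
(1,0): OLD=15181/256 → NEW=0, ERR=15181/256
(1,1): OLD=318875/2048 → NEW=255, ERR=-203365/2048
(1,2): OLD=-654537/65536 → NEW=0, ERR=-654537/65536
(1,3): OLD=66965995/262144 → NEW=255, ERR=119275/262144
(1,4): OLD=879392865/4194304 → NEW=255, ERR=-190154655/4194304
(2,0): OLD=7795929/32768 → NEW=255, ERR=-559911/32768
(2,1): OLD=50674531/1048576 → NEW=0, ERR=50674531/1048576
(2,2): OLD=635874793/16777216 → NEW=0, ERR=635874793/16777216
(2,3): OLD=48747643563/268435456 → NEW=255, ERR=-19703397717/268435456
(2,4): OLD=179305986029/4294967296 → NEW=0, ERR=179305986029/4294967296
(3,0): OLD=599308745/16777216 → NEW=0, ERR=599308745/16777216
(3,1): OLD=24262389653/134217728 → NEW=255, ERR=-9963130987/134217728
(3,2): OLD=488018894327/4294967296 → NEW=0, ERR=488018894327/4294967296
(3,3): OLD=1932477996799/8589934592 → NEW=255, ERR=-257955324161/8589934592
(3,4): OLD=14200270839195/137438953472 → NEW=0, ERR=14200270839195/137438953472
(4,0): OLD=344122791463/2147483648 → NEW=255, ERR=-203485538777/2147483648
(4,1): OLD=6589149533735/68719476736 → NEW=0, ERR=6589149533735/68719476736
(4,2): OLD=314666553920041/1099511627776 → NEW=255, ERR=34291088837161/1099511627776
(4,3): OLD=4375782109168167/17592186044416 → NEW=255, ERR=-110225332157913/17592186044416
(4,4): OLD=69431323407731345/281474976710656 → NEW=255, ERR=-2344795653485935/281474976710656
(5,0): OLD=264286692596437/1099511627776 → NEW=255, ERR=-16088772486443/1099511627776
(5,1): OLD=769549566396991/8796093022208 → NEW=0, ERR=769549566396991/8796093022208
(5,2): OLD=62160923408083383/281474976710656 → NEW=255, ERR=-9615195653133897/281474976710656
(5,3): OLD=7300631766701625/1125899906842624 → NEW=0, ERR=7300631766701625/1125899906842624
(5,4): OLD=1888665931534694563/18014398509481984 → NEW=0, ERR=1888665931534694563/18014398509481984
(6,0): OLD=26857108215336965/140737488355328 → NEW=255, ERR=-9030951315271675/140737488355328
(6,1): OLD=531183852542466507/4503599627370496 → NEW=0, ERR=531183852542466507/4503599627370496
(6,2): OLD=4655667373387007593/72057594037927936 → NEW=0, ERR=4655667373387007593/72057594037927936
(6,3): OLD=213078621001405665987/1152921504606846976 → NEW=255, ERR=-80916362673340312893/1152921504606846976
(6,4): OLD=3697889732901313753877/18446744073709551616 → NEW=255, ERR=-1006030005894621908203/18446744073709551616
Output grid:
  Row 0: ..#..  (4 black, running=4)
  Row 1: .#.##  (2 black, running=6)
  Row 2: #..#.  (3 black, running=9)
  Row 3: .#.#.  (3 black, running=12)
  Row 4: #.###  (1 black, running=13)
  Row 5: #.#..  (3 black, running=16)
  Row 6: #..##  (2 black, running=18)

Answer: 18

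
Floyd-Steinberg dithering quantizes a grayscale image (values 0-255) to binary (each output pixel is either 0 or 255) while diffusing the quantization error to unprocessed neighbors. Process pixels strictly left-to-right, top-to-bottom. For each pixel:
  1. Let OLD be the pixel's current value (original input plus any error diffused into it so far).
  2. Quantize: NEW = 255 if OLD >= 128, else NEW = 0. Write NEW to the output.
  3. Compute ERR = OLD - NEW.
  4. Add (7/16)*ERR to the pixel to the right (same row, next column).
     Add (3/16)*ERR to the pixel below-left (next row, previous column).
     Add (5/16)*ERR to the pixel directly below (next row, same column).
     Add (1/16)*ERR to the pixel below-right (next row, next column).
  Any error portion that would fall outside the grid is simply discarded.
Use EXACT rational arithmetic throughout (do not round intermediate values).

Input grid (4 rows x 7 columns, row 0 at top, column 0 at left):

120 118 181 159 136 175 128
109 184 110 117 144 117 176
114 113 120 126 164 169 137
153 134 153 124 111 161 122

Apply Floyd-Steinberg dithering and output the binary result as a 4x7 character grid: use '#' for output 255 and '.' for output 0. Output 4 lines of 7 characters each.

(0,0): OLD=120 → NEW=0, ERR=120
(0,1): OLD=341/2 → NEW=255, ERR=-169/2
(0,2): OLD=4609/32 → NEW=255, ERR=-3551/32
(0,3): OLD=56551/512 → NEW=0, ERR=56551/512
(0,4): OLD=1509969/8192 → NEW=255, ERR=-578991/8192
(0,5): OLD=18884663/131072 → NEW=255, ERR=-14538697/131072
(0,6): OLD=166664577/2097152 → NEW=0, ERR=166664577/2097152
(1,0): OLD=4181/32 → NEW=255, ERR=-3979/32
(1,1): OLD=23011/256 → NEW=0, ERR=23011/256
(1,2): OLD=1065583/8192 → NEW=255, ERR=-1023377/8192
(1,3): OLD=2512459/32768 → NEW=0, ERR=2512459/32768
(1,4): OLD=296880425/2097152 → NEW=255, ERR=-237893335/2097152
(1,5): OLD=724645737/16777216 → NEW=0, ERR=724645737/16777216
(1,6): OLD=57122790279/268435456 → NEW=255, ERR=-11328251001/268435456
(2,0): OLD=376817/4096 → NEW=0, ERR=376817/4096
(2,1): OLD=19679579/131072 → NEW=255, ERR=-13743781/131072
(2,2): OLD=115512753/2097152 → NEW=0, ERR=115512753/2097152
(2,3): OLD=2432385033/16777216 → NEW=255, ERR=-1845805047/16777216
(2,4): OLD=12523681137/134217728 → NEW=0, ERR=12523681137/134217728
(2,5): OLD=894717568019/4294967296 → NEW=255, ERR=-200499092461/4294967296
(2,6): OLD=7290323894197/68719476736 → NEW=0, ERR=7290323894197/68719476736
(3,0): OLD=339923633/2097152 → NEW=255, ERR=-194850127/2097152
(3,1): OLD=1286154541/16777216 → NEW=0, ERR=1286154541/16777216
(3,2): OLD=23698798783/134217728 → NEW=255, ERR=-10526721857/134217728
(3,3): OLD=40933144269/536870912 → NEW=0, ERR=40933144269/536870912
(3,4): OLD=10849883609265/68719476736 → NEW=255, ERR=-6673582958415/68719476736
(3,5): OLD=71274730195443/549755813888 → NEW=255, ERR=-68913002345997/549755813888
(3,6): OLD=856681404220269/8796093022208 → NEW=0, ERR=856681404220269/8796093022208
Row 0: .##.##.
Row 1: #.#.#.#
Row 2: .#.#.#.
Row 3: #.#.##.

Answer: .##.##.
#.#.#.#
.#.#.#.
#.#.##.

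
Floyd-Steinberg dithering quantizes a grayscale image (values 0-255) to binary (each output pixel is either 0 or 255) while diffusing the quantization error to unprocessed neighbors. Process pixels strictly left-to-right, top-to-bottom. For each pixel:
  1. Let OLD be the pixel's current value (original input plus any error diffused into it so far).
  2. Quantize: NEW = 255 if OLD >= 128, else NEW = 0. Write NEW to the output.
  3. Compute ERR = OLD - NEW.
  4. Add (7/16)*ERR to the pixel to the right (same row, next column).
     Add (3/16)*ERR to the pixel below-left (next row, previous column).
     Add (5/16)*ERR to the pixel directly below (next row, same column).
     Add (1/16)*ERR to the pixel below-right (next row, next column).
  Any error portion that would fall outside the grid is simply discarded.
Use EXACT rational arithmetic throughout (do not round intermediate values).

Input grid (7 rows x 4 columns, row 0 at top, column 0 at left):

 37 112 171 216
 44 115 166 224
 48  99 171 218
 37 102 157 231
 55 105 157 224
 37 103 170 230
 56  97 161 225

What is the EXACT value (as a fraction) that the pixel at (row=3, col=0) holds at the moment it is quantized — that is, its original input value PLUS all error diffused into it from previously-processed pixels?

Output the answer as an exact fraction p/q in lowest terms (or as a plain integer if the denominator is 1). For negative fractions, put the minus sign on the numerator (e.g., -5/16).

(0,0): OLD=37 → NEW=0, ERR=37
(0,1): OLD=2051/16 → NEW=255, ERR=-2029/16
(0,2): OLD=29573/256 → NEW=0, ERR=29573/256
(0,3): OLD=1091747/4096 → NEW=255, ERR=47267/4096
(1,0): OLD=8137/256 → NEW=0, ERR=8137/256
(1,1): OLD=231935/2048 → NEW=0, ERR=231935/2048
(1,2): OLD=16114283/65536 → NEW=255, ERR=-597397/65536
(1,3): OLD=242051293/1048576 → NEW=255, ERR=-25335587/1048576
(2,0): OLD=2594149/32768 → NEW=0, ERR=2594149/32768
(2,1): OLD=177527591/1048576 → NEW=255, ERR=-89859289/1048576
(2,2): OLD=279355139/2097152 → NEW=255, ERR=-255418621/2097152
(2,3): OLD=5254463255/33554432 → NEW=255, ERR=-3301916905/33554432
(3,0): OLD=766242965/16777216 → NEW=0, ERR=766242965/16777216
Target (3,0): original=37, with diffused error = 766242965/16777216

Answer: 766242965/16777216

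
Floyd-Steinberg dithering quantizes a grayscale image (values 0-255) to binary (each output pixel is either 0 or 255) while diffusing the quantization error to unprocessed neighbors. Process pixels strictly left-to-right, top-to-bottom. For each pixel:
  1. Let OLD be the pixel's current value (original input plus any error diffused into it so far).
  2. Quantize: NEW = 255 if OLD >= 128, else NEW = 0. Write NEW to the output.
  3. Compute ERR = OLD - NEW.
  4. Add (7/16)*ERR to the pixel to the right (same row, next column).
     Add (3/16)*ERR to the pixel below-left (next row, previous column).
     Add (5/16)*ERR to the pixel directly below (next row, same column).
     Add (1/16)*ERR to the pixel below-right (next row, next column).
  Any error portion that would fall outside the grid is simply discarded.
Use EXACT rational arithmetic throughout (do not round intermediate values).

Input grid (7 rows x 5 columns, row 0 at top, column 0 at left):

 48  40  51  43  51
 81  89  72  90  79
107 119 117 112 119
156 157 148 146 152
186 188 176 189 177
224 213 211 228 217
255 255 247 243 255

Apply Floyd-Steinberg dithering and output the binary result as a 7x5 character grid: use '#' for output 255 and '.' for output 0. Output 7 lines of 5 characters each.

Answer: .....
.#.#.
.#.#.
#.#.#
#####
##.##
#####

Derivation:
(0,0): OLD=48 → NEW=0, ERR=48
(0,1): OLD=61 → NEW=0, ERR=61
(0,2): OLD=1243/16 → NEW=0, ERR=1243/16
(0,3): OLD=19709/256 → NEW=0, ERR=19709/256
(0,4): OLD=346859/4096 → NEW=0, ERR=346859/4096
(1,0): OLD=1719/16 → NEW=0, ERR=1719/16
(1,1): OLD=22097/128 → NEW=255, ERR=-10543/128
(1,2): OLD=321493/4096 → NEW=0, ERR=321493/4096
(1,3): OLD=2771049/16384 → NEW=255, ERR=-1406871/16384
(1,4): OLD=19059835/262144 → NEW=0, ERR=19059835/262144
(2,0): OLD=256267/2048 → NEW=0, ERR=256267/2048
(2,1): OLD=11104185/65536 → NEW=255, ERR=-5607495/65536
(2,2): OLD=86869899/1048576 → NEW=0, ERR=86869899/1048576
(2,3): OLD=2347958993/16777216 → NEW=255, ERR=-1930231087/16777216
(2,4): OLD=23090712951/268435456 → NEW=0, ERR=23090712951/268435456
(3,0): OLD=187758091/1048576 → NEW=255, ERR=-79628789/1048576
(3,1): OLD=1009920095/8388608 → NEW=0, ERR=1009920095/8388608
(3,2): OLD=53590708757/268435456 → NEW=255, ERR=-14860332523/268435456
(3,3): OLD=57516905449/536870912 → NEW=0, ERR=57516905449/536870912
(3,4): OLD=1877428130853/8589934592 → NEW=255, ERR=-313005190107/8589934592
(4,0): OLD=24809106133/134217728 → NEW=255, ERR=-9416414507/134217728
(4,1): OLD=772245296197/4294967296 → NEW=255, ERR=-322971364283/4294967296
(4,2): OLD=10542486573131/68719476736 → NEW=255, ERR=-6980979994549/68719476736
(4,3): OLD=184435287486725/1099511627776 → NEW=255, ERR=-95940177596155/1099511627776
(4,4): OLD=2359706987379619/17592186044416 → NEW=255, ERR=-2126300453946461/17592186044416
(5,0): OLD=12917622374895/68719476736 → NEW=255, ERR=-4605844192785/68719476736
(5,1): OLD=75176607006461/549755813888 → NEW=255, ERR=-65011125534979/549755813888
(5,2): OLD=1872815896273237/17592186044416 → NEW=0, ERR=1872815896273237/17592186044416
(5,3): OLD=15361189878951475/70368744177664 → NEW=255, ERR=-2582839886352845/70368744177664
(5,4): OLD=177574220135296353/1125899906842624 → NEW=255, ERR=-109530256109572767/1125899906842624
(6,0): OLD=1863736576346703/8796093022208 → NEW=255, ERR=-379267144316337/8796093022208
(6,1): OLD=60503950530658673/281474976710656 → NEW=255, ERR=-11272168530558607/281474976710656
(6,2): OLD=1119029425038317835/4503599627370496 → NEW=255, ERR=-29388479941158645/4503599627370496
(6,3): OLD=15642845024126543001/72057594037927936 → NEW=255, ERR=-2731841455545080679/72057594037927936
(6,4): OLD=237177583487241815407/1152921504606846976 → NEW=255, ERR=-56817400187504163473/1152921504606846976
Row 0: .....
Row 1: .#.#.
Row 2: .#.#.
Row 3: #.#.#
Row 4: #####
Row 5: ##.##
Row 6: #####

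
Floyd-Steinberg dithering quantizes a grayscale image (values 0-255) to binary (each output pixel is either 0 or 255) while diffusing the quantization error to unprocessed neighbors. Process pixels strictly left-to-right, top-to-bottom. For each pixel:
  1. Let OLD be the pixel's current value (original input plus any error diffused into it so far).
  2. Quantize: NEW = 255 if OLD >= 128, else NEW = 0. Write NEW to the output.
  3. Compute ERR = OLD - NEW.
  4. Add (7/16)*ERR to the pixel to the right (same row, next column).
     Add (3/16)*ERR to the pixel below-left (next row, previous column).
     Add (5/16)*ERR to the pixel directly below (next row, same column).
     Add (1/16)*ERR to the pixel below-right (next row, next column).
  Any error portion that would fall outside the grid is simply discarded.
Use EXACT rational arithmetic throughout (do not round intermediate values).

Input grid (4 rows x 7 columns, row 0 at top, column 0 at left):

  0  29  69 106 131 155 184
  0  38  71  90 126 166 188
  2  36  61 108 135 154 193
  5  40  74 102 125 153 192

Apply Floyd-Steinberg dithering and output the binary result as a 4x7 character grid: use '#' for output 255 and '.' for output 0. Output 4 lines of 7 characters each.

(0,0): OLD=0 → NEW=0, ERR=0
(0,1): OLD=29 → NEW=0, ERR=29
(0,2): OLD=1307/16 → NEW=0, ERR=1307/16
(0,3): OLD=36285/256 → NEW=255, ERR=-28995/256
(0,4): OLD=333611/4096 → NEW=0, ERR=333611/4096
(0,5): OLD=12493357/65536 → NEW=255, ERR=-4218323/65536
(0,6): OLD=163409723/1048576 → NEW=255, ERR=-103977157/1048576
(1,0): OLD=87/16 → NEW=0, ERR=87/16
(1,1): OLD=8289/128 → NEW=0, ERR=8289/128
(1,2): OLD=431861/4096 → NEW=0, ERR=431861/4096
(1,3): OLD=1984273/16384 → NEW=0, ERR=1984273/16384
(1,4): OLD=194291411/1048576 → NEW=255, ERR=-73095469/1048576
(1,5): OLD=854678339/8388608 → NEW=0, ERR=854678339/8388608
(1,6): OLD=26516649613/134217728 → NEW=255, ERR=-7708871027/134217728
(2,0): OLD=32443/2048 → NEW=0, ERR=32443/2048
(2,1): OLD=5457593/65536 → NEW=0, ERR=5457593/65536
(2,2): OLD=164770411/1048576 → NEW=255, ERR=-102616469/1048576
(2,3): OLD=809930707/8388608 → NEW=0, ERR=809930707/8388608
(2,4): OLD=12222536131/67108864 → NEW=255, ERR=-4890224189/67108864
(2,5): OLD=298140777153/2147483648 → NEW=255, ERR=-249467553087/2147483648
(2,6): OLD=4487244606039/34359738368 → NEW=255, ERR=-4274488677801/34359738368
(3,0): OLD=26806539/1048576 → NEW=0, ERR=26806539/1048576
(3,1): OLD=502051631/8388608 → NEW=0, ERR=502051631/8388608
(3,2): OLD=6235089277/67108864 → NEW=0, ERR=6235089277/67108864
(3,3): OLD=41081598171/268435456 → NEW=255, ERR=-27369443109/268435456
(3,4): OLD=1438782213387/34359738368 → NEW=0, ERR=1438782213387/34359738368
(3,5): OLD=29449724976721/274877906944 → NEW=0, ERR=29449724976721/274877906944
(3,6): OLD=847661611061839/4398046511104 → NEW=255, ERR=-273840249269681/4398046511104
Row 0: ...#.##
Row 1: ....#.#
Row 2: ..#.###
Row 3: ...#..#

Answer: ...#.##
....#.#
..#.###
...#..#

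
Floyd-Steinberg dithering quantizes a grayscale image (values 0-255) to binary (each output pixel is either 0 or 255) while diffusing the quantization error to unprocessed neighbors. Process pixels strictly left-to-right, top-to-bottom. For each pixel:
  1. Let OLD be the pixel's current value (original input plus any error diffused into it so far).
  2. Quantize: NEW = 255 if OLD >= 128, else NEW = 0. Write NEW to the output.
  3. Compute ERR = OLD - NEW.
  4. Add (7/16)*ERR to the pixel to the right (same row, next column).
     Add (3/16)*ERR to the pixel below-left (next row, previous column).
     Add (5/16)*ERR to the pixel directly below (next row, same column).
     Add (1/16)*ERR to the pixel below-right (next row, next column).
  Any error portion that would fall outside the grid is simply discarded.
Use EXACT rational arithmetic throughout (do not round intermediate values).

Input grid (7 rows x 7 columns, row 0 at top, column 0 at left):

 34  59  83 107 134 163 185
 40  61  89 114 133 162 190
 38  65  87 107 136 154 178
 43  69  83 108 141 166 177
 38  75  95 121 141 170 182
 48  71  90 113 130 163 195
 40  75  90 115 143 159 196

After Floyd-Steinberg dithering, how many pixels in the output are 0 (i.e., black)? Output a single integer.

(0,0): OLD=34 → NEW=0, ERR=34
(0,1): OLD=591/8 → NEW=0, ERR=591/8
(0,2): OLD=14761/128 → NEW=0, ERR=14761/128
(0,3): OLD=322463/2048 → NEW=255, ERR=-199777/2048
(0,4): OLD=2992473/32768 → NEW=0, ERR=2992473/32768
(0,5): OLD=106406255/524288 → NEW=255, ERR=-27287185/524288
(0,6): OLD=1360882185/8388608 → NEW=255, ERR=-778212855/8388608
(1,0): OLD=8253/128 → NEW=0, ERR=8253/128
(1,1): OLD=139307/1024 → NEW=255, ERR=-121813/1024
(1,2): OLD=1943815/32768 → NEW=0, ERR=1943815/32768
(1,3): OLD=17537403/131072 → NEW=255, ERR=-15885957/131072
(1,4): OLD=777271441/8388608 → NEW=0, ERR=777271441/8388608
(1,5): OLD=11716315873/67108864 → NEW=255, ERR=-5396444447/67108864
(1,6): OLD=131614561551/1073741824 → NEW=0, ERR=131614561551/1073741824
(2,0): OLD=587273/16384 → NEW=0, ERR=587273/16384
(2,1): OLD=30754675/524288 → NEW=0, ERR=30754675/524288
(2,2): OLD=847597081/8388608 → NEW=0, ERR=847597081/8388608
(2,3): OLD=9020200593/67108864 → NEW=255, ERR=-8092559727/67108864
(2,4): OLD=48074442145/536870912 → NEW=0, ERR=48074442145/536870912
(2,5): OLD=3381360917707/17179869184 → NEW=255, ERR=-999505724213/17179869184
(2,6): OLD=51079402512189/274877906944 → NEW=255, ERR=-19014463758531/274877906944
(3,0): OLD=546937849/8388608 → NEW=0, ERR=546937849/8388608
(3,1): OLD=9196718597/67108864 → NEW=255, ERR=-7916041723/67108864
(3,2): OLD=23635540895/536870912 → NEW=0, ERR=23635540895/536870912
(3,3): OLD=241982218185/2147483648 → NEW=0, ERR=241982218185/2147483648
(3,4): OLD=54930487377913/274877906944 → NEW=255, ERR=-15163378892807/274877906944
(3,5): OLD=255771166879611/2199023255552 → NEW=0, ERR=255771166879611/2199023255552
(3,6): OLD=7129516744840037/35184372088832 → NEW=255, ERR=-1842498137812123/35184372088832
(4,0): OLD=38931578103/1073741824 → NEW=0, ERR=38931578103/1073741824
(4,1): OLD=1139549187723/17179869184 → NEW=0, ERR=1139549187723/17179869184
(4,2): OLD=41652998572293/274877906944 → NEW=255, ERR=-28440867698427/274877906944
(4,3): OLD=227278716926407/2199023255552 → NEW=0, ERR=227278716926407/2199023255552
(4,4): OLD=3480257809679077/17592186044416 → NEW=255, ERR=-1005749631647003/17592186044416
(4,5): OLD=94614283677218213/562949953421312 → NEW=255, ERR=-48937954445216347/562949953421312
(4,6): OLD=1214822150942556691/9007199254740992 → NEW=255, ERR=-1082013659016396269/9007199254740992
(5,0): OLD=19727313344721/274877906944 → NEW=0, ERR=19727313344721/274877906944
(5,1): OLD=233080155809179/2199023255552 → NEW=0, ERR=233080155809179/2199023255552
(5,2): OLD=2244109158764909/17592186044416 → NEW=0, ERR=2244109158764909/17592186044416
(5,3): OLD=25884560364537217/140737488355328 → NEW=255, ERR=-10003499166071423/140737488355328
(5,4): OLD=641287473600319787/9007199254740992 → NEW=0, ERR=641287473600319787/9007199254740992
(5,5): OLD=10151883413748491771/72057594037927936 → NEW=255, ERR=-8222803065923131909/72057594037927936
(5,6): OLD=117715467407229693781/1152921504606846976 → NEW=0, ERR=117715467407229693781/1152921504606846976
(6,0): OLD=2895707884769657/35184372088832 → NEW=0, ERR=2895707884769657/35184372088832
(6,1): OLD=97127365225434061/562949953421312 → NEW=255, ERR=-46424872897000499/562949953421312
(6,2): OLD=784357817944363975/9007199254740992 → NEW=0, ERR=784357817944363975/9007199254740992
(6,3): OLD=10967738965639855257/72057594037927936 → NEW=255, ERR=-7406947514031768423/72057594037927936
(6,4): OLD=13610055091721445723/144115188075855872 → NEW=0, ERR=13610055091721445723/144115188075855872
(6,5): OLD=3472602346424899128791/18446744073709551616 → NEW=255, ERR=-1231317392371036533289/18446744073709551616
(6,6): OLD=56541967476257951868529/295147905179352825856 → NEW=255, ERR=-18720748344477018724751/295147905179352825856
Output grid:
  Row 0: ...#.##  (4 black, running=4)
  Row 1: .#.#.#.  (4 black, running=8)
  Row 2: ...#.##  (4 black, running=12)
  Row 3: .#..#.#  (4 black, running=16)
  Row 4: ..#.###  (3 black, running=19)
  Row 5: ...#.#.  (5 black, running=24)
  Row 6: .#.#.##  (3 black, running=27)

Answer: 27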